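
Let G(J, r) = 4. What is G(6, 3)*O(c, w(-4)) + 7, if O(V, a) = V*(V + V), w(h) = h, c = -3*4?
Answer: 1159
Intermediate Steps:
c = -12
O(V, a) = 2*V² (O(V, a) = V*(2*V) = 2*V²)
G(6, 3)*O(c, w(-4)) + 7 = 4*(2*(-12)²) + 7 = 4*(2*144) + 7 = 4*288 + 7 = 1152 + 7 = 1159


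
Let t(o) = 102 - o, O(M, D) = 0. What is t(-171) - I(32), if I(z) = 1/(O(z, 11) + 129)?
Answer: 35216/129 ≈ 272.99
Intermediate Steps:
I(z) = 1/129 (I(z) = 1/(0 + 129) = 1/129)
t(-171) - I(32) = (102 - 1*(-171)) - 1*1/129 = (102 + 171) - 1/129 = 273 - 1/129 = 35216/129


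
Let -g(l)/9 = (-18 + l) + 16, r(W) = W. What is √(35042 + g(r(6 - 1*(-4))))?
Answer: √34970 ≈ 187.00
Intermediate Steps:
g(l) = 18 - 9*l (g(l) = -9*((-18 + l) + 16) = -9*(-2 + l) = 18 - 9*l)
√(35042 + g(r(6 - 1*(-4)))) = √(35042 + (18 - 9*(6 - 1*(-4)))) = √(35042 + (18 - 9*(6 + 4))) = √(35042 + (18 - 9*10)) = √(35042 + (18 - 90)) = √(35042 - 72) = √34970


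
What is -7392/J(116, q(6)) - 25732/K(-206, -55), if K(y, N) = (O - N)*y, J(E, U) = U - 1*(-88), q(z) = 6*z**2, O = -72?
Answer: -1053416/33269 ≈ -31.664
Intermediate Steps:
J(E, U) = 88 + U (J(E, U) = U + 88 = 88 + U)
K(y, N) = y*(-72 - N) (K(y, N) = (-72 - N)*y = y*(-72 - N))
-7392/J(116, q(6)) - 25732/K(-206, -55) = -7392/(88 + 6*6**2) - 25732*1/(206*(72 - 55)) = -7392/(88 + 6*36) - 25732/((-1*(-206)*17)) = -7392/(88 + 216) - 25732/3502 = -7392/304 - 25732*1/3502 = -7392*1/304 - 12866/1751 = -462/19 - 12866/1751 = -1053416/33269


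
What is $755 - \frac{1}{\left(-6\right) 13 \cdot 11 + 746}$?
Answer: $\frac{84561}{112} \approx 755.01$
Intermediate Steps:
$755 - \frac{1}{\left(-6\right) 13 \cdot 11 + 746} = 755 - \frac{1}{\left(-78\right) 11 + 746} = 755 - \frac{1}{-858 + 746} = 755 - \frac{1}{-112} = 755 - - \frac{1}{112} = 755 + \frac{1}{112} = \frac{84561}{112}$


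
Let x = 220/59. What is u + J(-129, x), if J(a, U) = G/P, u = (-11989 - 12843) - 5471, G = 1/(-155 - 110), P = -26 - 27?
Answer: -425605634/14045 ≈ -30303.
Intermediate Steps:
x = 220/59 (x = 220*(1/59) = 220/59 ≈ 3.7288)
P = -53
G = -1/265 (G = 1/(-265) = -1/265 ≈ -0.0037736)
u = -30303 (u = -24832 - 5471 = -30303)
J(a, U) = 1/14045 (J(a, U) = -1/265/(-53) = -1/265*(-1/53) = 1/14045)
u + J(-129, x) = -30303 + 1/14045 = -425605634/14045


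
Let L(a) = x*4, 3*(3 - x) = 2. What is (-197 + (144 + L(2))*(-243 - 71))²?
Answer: 21033990961/9 ≈ 2.3371e+9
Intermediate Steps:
x = 7/3 (x = 3 - ⅓*2 = 3 - ⅔ = 7/3 ≈ 2.3333)
L(a) = 28/3 (L(a) = (7/3)*4 = 28/3)
(-197 + (144 + L(2))*(-243 - 71))² = (-197 + (144 + 28/3)*(-243 - 71))² = (-197 + (460/3)*(-314))² = (-197 - 144440/3)² = (-145031/3)² = 21033990961/9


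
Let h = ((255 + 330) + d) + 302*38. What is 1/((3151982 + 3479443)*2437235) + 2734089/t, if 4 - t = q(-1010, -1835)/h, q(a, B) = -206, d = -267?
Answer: 86861392838379399766522/127634007744682875 ≈ 6.8055e+5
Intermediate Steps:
h = 11794 (h = ((255 + 330) - 267) + 302*38 = (585 - 267) + 11476 = 318 + 11476 = 11794)
t = 23691/5897 (t = 4 - (-206)/11794 = 4 - 1*(-103/5897) = 4 + 103/5897 = 23691/5897 ≈ 4.0175)
1/((3151982 + 3479443)*2437235) + 2734089/t = 1/((3151982 + 3479443)*2437235) + 2734089/(23691/5897) = (1/2437235)/6631425 + 2734089*(5897/23691) = (1/6631425)*(1/2437235) + 5374307611/7897 = 1/16162341109875 + 5374307611/7897 = 86861392838379399766522/127634007744682875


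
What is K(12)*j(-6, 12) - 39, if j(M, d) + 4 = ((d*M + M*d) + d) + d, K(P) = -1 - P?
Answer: 1573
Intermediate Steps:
j(M, d) = -4 + 2*d + 2*M*d (j(M, d) = -4 + (((d*M + M*d) + d) + d) = -4 + (((M*d + M*d) + d) + d) = -4 + ((2*M*d + d) + d) = -4 + ((d + 2*M*d) + d) = -4 + (2*d + 2*M*d) = -4 + 2*d + 2*M*d)
K(12)*j(-6, 12) - 39 = (-1 - 1*12)*(-4 + 2*12 + 2*(-6)*12) - 39 = (-1 - 12)*(-4 + 24 - 144) - 39 = -13*(-124) - 39 = 1612 - 39 = 1573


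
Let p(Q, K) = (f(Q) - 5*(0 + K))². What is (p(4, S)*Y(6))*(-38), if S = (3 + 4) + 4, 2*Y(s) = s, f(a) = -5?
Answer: -410400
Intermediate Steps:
Y(s) = s/2
S = 11 (S = 7 + 4 = 11)
p(Q, K) = (-5 - 5*K)² (p(Q, K) = (-5 - 5*(0 + K))² = (-5 - 5*K)²)
(p(4, S)*Y(6))*(-38) = ((25*(1 + 11)²)*((½)*6))*(-38) = ((25*12²)*3)*(-38) = ((25*144)*3)*(-38) = (3600*3)*(-38) = 10800*(-38) = -410400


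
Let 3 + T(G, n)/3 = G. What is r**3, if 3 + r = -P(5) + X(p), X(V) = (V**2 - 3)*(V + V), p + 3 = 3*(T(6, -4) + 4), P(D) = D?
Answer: 806642497257472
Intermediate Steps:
T(G, n) = -9 + 3*G
p = 36 (p = -3 + 3*((-9 + 3*6) + 4) = -3 + 3*((-9 + 18) + 4) = -3 + 3*(9 + 4) = -3 + 3*13 = -3 + 39 = 36)
X(V) = 2*V*(-3 + V**2) (X(V) = (-3 + V**2)*(2*V) = 2*V*(-3 + V**2))
r = 93088 (r = -3 + (-1*5 + 2*36*(-3 + 36**2)) = -3 + (-5 + 2*36*(-3 + 1296)) = -3 + (-5 + 2*36*1293) = -3 + (-5 + 93096) = -3 + 93091 = 93088)
r**3 = 93088**3 = 806642497257472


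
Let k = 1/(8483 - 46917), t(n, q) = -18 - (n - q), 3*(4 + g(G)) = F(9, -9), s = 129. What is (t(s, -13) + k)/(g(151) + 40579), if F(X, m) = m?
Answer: -267367/67797576 ≈ -0.0039436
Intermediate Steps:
g(G) = -7 (g(G) = -4 + (⅓)*(-9) = -4 - 3 = -7)
t(n, q) = -18 + q - n (t(n, q) = -18 + (q - n) = -18 + q - n)
k = -1/38434 (k = 1/(-38434) = -1/38434 ≈ -2.6019e-5)
(t(s, -13) + k)/(g(151) + 40579) = ((-18 - 13 - 1*129) - 1/38434)/(-7 + 40579) = ((-18 - 13 - 129) - 1/38434)/40572 = (-160 - 1/38434)*(1/40572) = -6149441/38434*1/40572 = -267367/67797576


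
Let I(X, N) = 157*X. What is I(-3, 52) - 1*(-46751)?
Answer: 46280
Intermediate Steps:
I(-3, 52) - 1*(-46751) = 157*(-3) - 1*(-46751) = -471 + 46751 = 46280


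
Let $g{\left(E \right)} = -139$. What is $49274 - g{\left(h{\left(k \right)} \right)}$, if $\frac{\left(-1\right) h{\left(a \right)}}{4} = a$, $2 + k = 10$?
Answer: $49413$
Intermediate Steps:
$k = 8$ ($k = -2 + 10 = 8$)
$h{\left(a \right)} = - 4 a$
$49274 - g{\left(h{\left(k \right)} \right)} = 49274 - -139 = 49274 + 139 = 49413$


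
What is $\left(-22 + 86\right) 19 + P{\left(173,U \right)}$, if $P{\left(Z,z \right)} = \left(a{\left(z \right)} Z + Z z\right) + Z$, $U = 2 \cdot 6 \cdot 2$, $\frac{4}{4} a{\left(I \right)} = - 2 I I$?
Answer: $-193755$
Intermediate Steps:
$a{\left(I \right)} = - 2 I^{2}$ ($a{\left(I \right)} = - 2 I I = - 2 I^{2}$)
$U = 24$ ($U = 12 \cdot 2 = 24$)
$P{\left(Z,z \right)} = Z + Z z - 2 Z z^{2}$ ($P{\left(Z,z \right)} = \left(- 2 z^{2} Z + Z z\right) + Z = \left(- 2 Z z^{2} + Z z\right) + Z = \left(Z z - 2 Z z^{2}\right) + Z = Z + Z z - 2 Z z^{2}$)
$\left(-22 + 86\right) 19 + P{\left(173,U \right)} = \left(-22 + 86\right) 19 + 173 \left(1 + 24 - 2 \cdot 24^{2}\right) = 64 \cdot 19 + 173 \left(1 + 24 - 1152\right) = 1216 + 173 \left(1 + 24 - 1152\right) = 1216 + 173 \left(-1127\right) = 1216 - 194971 = -193755$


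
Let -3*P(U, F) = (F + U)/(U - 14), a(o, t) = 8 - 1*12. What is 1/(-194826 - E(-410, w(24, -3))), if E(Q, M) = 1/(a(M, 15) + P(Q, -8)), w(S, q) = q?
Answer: -2753/536355342 ≈ -5.1328e-6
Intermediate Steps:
a(o, t) = -4 (a(o, t) = 8 - 12 = -4)
P(U, F) = -(F + U)/(3*(-14 + U)) (P(U, F) = -(F + U)/(3*(U - 14)) = -(F + U)/(3*(-14 + U)))
E(Q, M) = 1/(-4 + (8 - Q)/(3*(-14 + Q))) (E(Q, M) = 1/(-4 + (-1*(-8) - Q)/(3*(-14 + Q))) = 1/(-4 + (8 - Q)/(3*(-14 + Q))))
1/(-194826 - E(-410, w(24, -3))) = 1/(-194826 - 3*(14 - 1*(-410))/(-176 + 13*(-410))) = 1/(-194826 - 3*(14 + 410)/(-176 - 5330)) = 1/(-194826 - 3*424/(-5506)) = 1/(-194826 - 3*(-1)*424/5506) = 1/(-194826 - 1*(-636/2753)) = 1/(-194826 + 636/2753) = 1/(-536355342/2753) = -2753/536355342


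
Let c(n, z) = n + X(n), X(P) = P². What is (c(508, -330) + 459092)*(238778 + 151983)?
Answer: 280435102304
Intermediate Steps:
c(n, z) = n + n²
(c(508, -330) + 459092)*(238778 + 151983) = (508*(1 + 508) + 459092)*(238778 + 151983) = (508*509 + 459092)*390761 = (258572 + 459092)*390761 = 717664*390761 = 280435102304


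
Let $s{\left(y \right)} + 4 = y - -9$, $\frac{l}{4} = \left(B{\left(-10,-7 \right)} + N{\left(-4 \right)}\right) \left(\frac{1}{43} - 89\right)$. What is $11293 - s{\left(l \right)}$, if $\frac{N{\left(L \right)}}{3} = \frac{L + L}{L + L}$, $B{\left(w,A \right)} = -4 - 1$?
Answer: $\frac{454776}{43} \approx 10576.0$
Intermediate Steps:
$B{\left(w,A \right)} = -5$ ($B{\left(w,A \right)} = -4 - 1 = -5$)
$N{\left(L \right)} = 3$ ($N{\left(L \right)} = 3 \frac{L + L}{L + L} = 3 \frac{2 L}{2 L} = 3 \cdot 2 L \frac{1}{2 L} = 3 \cdot 1 = 3$)
$l = \frac{30608}{43}$ ($l = 4 \left(-5 + 3\right) \left(\frac{1}{43} - 89\right) = 4 \left(- 2 \left(\frac{1}{43} - 89\right)\right) = 4 \left(\left(-2\right) \left(- \frac{3826}{43}\right)\right) = 4 \cdot \frac{7652}{43} = \frac{30608}{43} \approx 711.81$)
$s{\left(y \right)} = 5 + y$ ($s{\left(y \right)} = -4 + \left(y - -9\right) = -4 + \left(y + 9\right) = -4 + \left(9 + y\right) = 5 + y$)
$11293 - s{\left(l \right)} = 11293 - \left(5 + \frac{30608}{43}\right) = 11293 - \frac{30823}{43} = \frac{454776}{43}$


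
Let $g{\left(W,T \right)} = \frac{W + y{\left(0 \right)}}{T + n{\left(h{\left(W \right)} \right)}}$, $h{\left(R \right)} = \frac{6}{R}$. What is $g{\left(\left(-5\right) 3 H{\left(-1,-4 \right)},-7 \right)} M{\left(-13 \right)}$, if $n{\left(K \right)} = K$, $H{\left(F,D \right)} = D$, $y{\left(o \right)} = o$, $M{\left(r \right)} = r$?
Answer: $\frac{2600}{23} \approx 113.04$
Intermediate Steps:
$g{\left(W,T \right)} = \frac{W}{T + \frac{6}{W}}$ ($g{\left(W,T \right)} = \frac{W + 0}{T + \frac{6}{W}} = \frac{W}{T + \frac{6}{W}}$)
$g{\left(\left(-5\right) 3 H{\left(-1,-4 \right)},-7 \right)} M{\left(-13 \right)} = \frac{\left(\left(-5\right) 3 \left(-4\right)\right)^{2}}{6 - 7 \left(-5\right) 3 \left(-4\right)} \left(-13\right) = \frac{\left(\left(-15\right) \left(-4\right)\right)^{2}}{6 - 7 \left(\left(-15\right) \left(-4\right)\right)} \left(-13\right) = \frac{60^{2}}{6 - 420} \left(-13\right) = \frac{3600}{6 - 420} \left(-13\right) = \frac{3600}{-414} \left(-13\right) = 3600 \left(- \frac{1}{414}\right) \left(-13\right) = \left(- \frac{200}{23}\right) \left(-13\right) = \frac{2600}{23}$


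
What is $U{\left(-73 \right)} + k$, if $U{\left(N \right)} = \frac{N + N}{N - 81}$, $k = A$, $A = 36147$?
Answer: $\frac{2783392}{77} \approx 36148.0$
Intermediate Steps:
$k = 36147$
$U{\left(N \right)} = \frac{2 N}{-81 + N}$
$U{\left(-73 \right)} + k = 2 \left(-73\right) \frac{1}{-81 - 73} + 36147 = 2 \left(-73\right) \frac{1}{-154} + 36147 = 2 \left(-73\right) \left(- \frac{1}{154}\right) + 36147 = \frac{73}{77} + 36147 = \frac{2783392}{77}$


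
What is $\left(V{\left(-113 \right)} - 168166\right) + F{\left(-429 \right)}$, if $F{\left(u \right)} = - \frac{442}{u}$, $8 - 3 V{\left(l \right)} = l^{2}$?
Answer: $- \frac{1896605}{11} \approx -1.7242 \cdot 10^{5}$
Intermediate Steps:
$V{\left(l \right)} = \frac{8}{3} - \frac{l^{2}}{3}$
$\left(V{\left(-113 \right)} - 168166\right) + F{\left(-429 \right)} = \left(\left(\frac{8}{3} - \frac{\left(-113\right)^{2}}{3}\right) - 168166\right) - \frac{442}{-429} = \left(\left(\frac{8}{3} - \frac{12769}{3}\right) - 168166\right) - - \frac{34}{33} = \left(\left(\frac{8}{3} - \frac{12769}{3}\right) - 168166\right) + \frac{34}{33} = \left(- \frac{12761}{3} - 168166\right) + \frac{34}{33} = - \frac{517259}{3} + \frac{34}{33} = - \frac{1896605}{11}$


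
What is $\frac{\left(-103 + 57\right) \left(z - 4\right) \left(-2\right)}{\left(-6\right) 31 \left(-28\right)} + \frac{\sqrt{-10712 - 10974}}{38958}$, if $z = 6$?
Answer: $\frac{23}{651} + \frac{i \sqrt{21686}}{38958} \approx 0.03533 + 0.00378 i$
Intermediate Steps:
$\frac{\left(-103 + 57\right) \left(z - 4\right) \left(-2\right)}{\left(-6\right) 31 \left(-28\right)} + \frac{\sqrt{-10712 - 10974}}{38958} = \frac{\left(-103 + 57\right) \left(6 - 4\right) \left(-2\right)}{\left(-6\right) 31 \left(-28\right)} + \frac{\sqrt{-10712 - 10974}}{38958} = \frac{\left(-46\right) 2 \left(-2\right)}{\left(-186\right) \left(-28\right)} + \sqrt{-21686} \cdot \frac{1}{38958} = \frac{\left(-46\right) \left(-4\right)}{5208} + i \sqrt{21686} \cdot \frac{1}{38958} = 184 \cdot \frac{1}{5208} + \frac{i \sqrt{21686}}{38958} = \frac{23}{651} + \frac{i \sqrt{21686}}{38958}$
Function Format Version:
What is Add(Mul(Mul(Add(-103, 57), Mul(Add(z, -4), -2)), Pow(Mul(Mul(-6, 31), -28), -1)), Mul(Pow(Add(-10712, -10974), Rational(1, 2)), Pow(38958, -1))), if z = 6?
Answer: Add(Rational(23, 651), Mul(Rational(1, 38958), I, Pow(21686, Rational(1, 2)))) ≈ Add(0.035330, Mul(0.0037800, I))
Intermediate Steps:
Add(Mul(Mul(Add(-103, 57), Mul(Add(z, -4), -2)), Pow(Mul(Mul(-6, 31), -28), -1)), Mul(Pow(Add(-10712, -10974), Rational(1, 2)), Pow(38958, -1))) = Add(Mul(Mul(Add(-103, 57), Mul(Add(6, -4), -2)), Pow(Mul(Mul(-6, 31), -28), -1)), Mul(Pow(Add(-10712, -10974), Rational(1, 2)), Pow(38958, -1))) = Add(Mul(Mul(-46, Mul(2, -2)), Pow(Mul(-186, -28), -1)), Mul(Pow(-21686, Rational(1, 2)), Rational(1, 38958))) = Add(Mul(Mul(-46, -4), Pow(5208, -1)), Mul(Mul(I, Pow(21686, Rational(1, 2))), Rational(1, 38958))) = Add(Mul(184, Rational(1, 5208)), Mul(Rational(1, 38958), I, Pow(21686, Rational(1, 2)))) = Add(Rational(23, 651), Mul(Rational(1, 38958), I, Pow(21686, Rational(1, 2))))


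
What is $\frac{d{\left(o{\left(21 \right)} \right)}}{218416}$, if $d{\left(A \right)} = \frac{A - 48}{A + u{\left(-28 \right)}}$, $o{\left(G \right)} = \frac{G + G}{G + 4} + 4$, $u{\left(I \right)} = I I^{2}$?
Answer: $\frac{529}{59917842864} \approx 8.8287 \cdot 10^{-9}$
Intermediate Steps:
$u{\left(I \right)} = I^{3}$
$o{\left(G \right)} = 4 + \frac{2 G}{4 + G}$ ($o{\left(G \right)} = \frac{2 G}{4 + G} + 4 = 4 + \frac{2 G}{4 + G}$)
$d{\left(A \right)} = \frac{-48 + A}{-21952 + A}$ ($d{\left(A \right)} = \frac{A - 48}{A + \left(-28\right)^{3}} = \frac{-48 + A}{A - 21952} = \frac{-48 + A}{-21952 + A}$)
$\frac{d{\left(o{\left(21 \right)} \right)}}{218416} = \frac{\frac{1}{-21952 + \frac{2 \left(8 + 3 \cdot 21\right)}{4 + 21}} \left(-48 + \frac{2 \left(8 + 3 \cdot 21\right)}{4 + 21}\right)}{218416} = \frac{-48 + \frac{2 \left(8 + 63\right)}{25}}{-21952 + \frac{2 \left(8 + 63\right)}{25}} \cdot \frac{1}{218416} = \frac{-48 + 2 \cdot \frac{1}{25} \cdot 71}{-21952 + 2 \cdot \frac{1}{25} \cdot 71} \cdot \frac{1}{218416} = \frac{-48 + \frac{142}{25}}{-21952 + \frac{142}{25}} \cdot \frac{1}{218416} = \frac{1}{- \frac{548658}{25}} \left(- \frac{1058}{25}\right) \frac{1}{218416} = \left(- \frac{25}{548658}\right) \left(- \frac{1058}{25}\right) \frac{1}{218416} = \frac{529}{274329} \cdot \frac{1}{218416} = \frac{529}{59917842864}$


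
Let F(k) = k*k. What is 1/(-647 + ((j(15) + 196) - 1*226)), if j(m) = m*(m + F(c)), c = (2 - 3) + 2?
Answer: -1/437 ≈ -0.0022883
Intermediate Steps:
c = 1 (c = -1 + 2 = 1)
F(k) = k²
j(m) = m*(1 + m) (j(m) = m*(m + 1²) = m*(m + 1) = m*(1 + m))
1/(-647 + ((j(15) + 196) - 1*226)) = 1/(-647 + ((15*(1 + 15) + 196) - 1*226)) = 1/(-647 + ((15*16 + 196) - 226)) = 1/(-647 + ((240 + 196) - 226)) = 1/(-647 + (436 - 226)) = 1/(-647 + 210) = 1/(-437) = -1/437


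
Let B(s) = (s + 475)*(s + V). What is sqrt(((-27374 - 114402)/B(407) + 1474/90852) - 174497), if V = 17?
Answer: I*sqrt(11040686416330198)/251538 ≈ 417.73*I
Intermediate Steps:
B(s) = (17 + s)*(475 + s) (B(s) = (s + 475)*(s + 17) = (475 + s)*(17 + s) = (17 + s)*(475 + s))
sqrt(((-27374 - 114402)/B(407) + 1474/90852) - 174497) = sqrt(((-27374 - 114402)/(8075 + 407**2 + 492*407) + 1474/90852) - 174497) = sqrt((-141776/(8075 + 165649 + 200244) + 1474*(1/90852)) - 174497) = sqrt((-141776/373968 + 11/678) - 174497) = sqrt((-141776*1/373968 + 11/678) - 174497) = sqrt((-8861/23373 + 11/678) - 174497) = sqrt(-1916885/5282298 - 174497) = sqrt(-921747070991/5282298) = I*sqrt(11040686416330198)/251538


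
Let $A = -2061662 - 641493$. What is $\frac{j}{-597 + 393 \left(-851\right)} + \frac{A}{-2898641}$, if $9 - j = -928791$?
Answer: $- \frac{3722068145}{2023251418} \approx -1.8396$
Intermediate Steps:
$j = 928800$ ($j = 9 - -928791 = 9 + 928791 = 928800$)
$A = -2703155$ ($A = -2061662 - 641493 = -2703155$)
$\frac{j}{-597 + 393 \left(-851\right)} + \frac{A}{-2898641} = \frac{928800}{-597 + 393 \left(-851\right)} - \frac{2703155}{-2898641} = \frac{928800}{-597 - 334443} - - \frac{2703155}{2898641} = \frac{928800}{-335040} + \frac{2703155}{2898641} = 928800 \left(- \frac{1}{335040}\right) + \frac{2703155}{2898641} = - \frac{1935}{698} + \frac{2703155}{2898641} = - \frac{3722068145}{2023251418}$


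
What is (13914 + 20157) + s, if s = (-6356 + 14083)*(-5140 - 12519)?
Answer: -136417022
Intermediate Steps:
s = -136451093 (s = 7727*(-17659) = -136451093)
(13914 + 20157) + s = (13914 + 20157) - 136451093 = 34071 - 136451093 = -136417022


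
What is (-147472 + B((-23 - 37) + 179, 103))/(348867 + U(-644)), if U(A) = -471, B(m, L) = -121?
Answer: -147593/348396 ≈ -0.42364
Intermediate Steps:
(-147472 + B((-23 - 37) + 179, 103))/(348867 + U(-644)) = (-147472 - 121)/(348867 - 471) = -147593/348396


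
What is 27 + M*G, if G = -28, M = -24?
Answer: 699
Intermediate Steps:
27 + M*G = 27 - 24*(-28) = 27 + 672 = 699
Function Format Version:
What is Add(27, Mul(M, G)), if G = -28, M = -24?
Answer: 699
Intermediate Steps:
Add(27, Mul(M, G)) = Add(27, Mul(-24, -28)) = Add(27, 672) = 699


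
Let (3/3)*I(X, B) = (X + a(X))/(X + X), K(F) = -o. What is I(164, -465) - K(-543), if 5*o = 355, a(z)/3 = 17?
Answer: 23503/328 ≈ 71.656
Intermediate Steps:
a(z) = 51 (a(z) = 3*17 = 51)
o = 71 (o = (1/5)*355 = 71)
K(F) = -71 (K(F) = -1*71 = -71)
I(X, B) = (51 + X)/(2*X) (I(X, B) = (X + 51)/(X + X) = (51 + X)/((2*X)) = (51 + X)*(1/(2*X)) = (51 + X)/(2*X))
I(164, -465) - K(-543) = (1/2)*(51 + 164)/164 - 1*(-71) = (1/2)*(1/164)*215 + 71 = 215/328 + 71 = 23503/328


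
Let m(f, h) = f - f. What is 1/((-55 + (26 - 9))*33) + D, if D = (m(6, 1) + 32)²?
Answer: 1284095/1254 ≈ 1024.0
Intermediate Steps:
m(f, h) = 0
D = 1024 (D = (0 + 32)² = 32² = 1024)
1/((-55 + (26 - 9))*33) + D = 1/((-55 + (26 - 9))*33) + 1024 = 1/((-55 + 17)*33) + 1024 = 1/(-38*33) + 1024 = 1/(-1254) + 1024 = -1/1254 + 1024 = 1284095/1254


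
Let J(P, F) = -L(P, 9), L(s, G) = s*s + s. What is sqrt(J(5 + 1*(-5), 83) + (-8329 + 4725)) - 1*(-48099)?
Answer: 48099 + 2*I*sqrt(901) ≈ 48099.0 + 60.033*I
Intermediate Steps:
L(s, G) = s + s**2 (L(s, G) = s**2 + s = s + s**2)
J(P, F) = -P*(1 + P)
sqrt(J(5 + 1*(-5), 83) + (-8329 + 4725)) - 1*(-48099) = sqrt(-(5 + 1*(-5))*(1 + (5 + 1*(-5))) + (-8329 + 4725)) - 1*(-48099) = sqrt(-(5 - 5)*(1 + (5 - 5)) - 3604) + 48099 = sqrt(-1*0*(1 + 0) - 3604) + 48099 = sqrt(-1*0*1 - 3604) + 48099 = sqrt(0 - 3604) + 48099 = sqrt(-3604) + 48099 = 2*I*sqrt(901) + 48099 = 48099 + 2*I*sqrt(901)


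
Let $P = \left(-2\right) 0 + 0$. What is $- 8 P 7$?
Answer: $0$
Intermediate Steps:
$P = 0$ ($P = 0 + 0 = 0$)
$- 8 P 7 = \left(-8\right) 0 \cdot 7 = 0 \cdot 7 = 0$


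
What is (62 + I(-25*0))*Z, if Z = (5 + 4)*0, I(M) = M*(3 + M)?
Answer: 0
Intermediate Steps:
Z = 0 (Z = 9*0 = 0)
(62 + I(-25*0))*Z = (62 + (-25*0)*(3 - 25*0))*0 = (62 + (-5*0)*(3 - 5*0))*0 = (62 + 0*(3 + 0))*0 = (62 + 0*3)*0 = (62 + 0)*0 = 62*0 = 0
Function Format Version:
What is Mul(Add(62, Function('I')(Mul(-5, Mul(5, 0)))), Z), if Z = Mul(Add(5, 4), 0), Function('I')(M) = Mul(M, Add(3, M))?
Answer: 0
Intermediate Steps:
Z = 0 (Z = Mul(9, 0) = 0)
Mul(Add(62, Function('I')(Mul(-5, Mul(5, 0)))), Z) = Mul(Add(62, Mul(Mul(-5, Mul(5, 0)), Add(3, Mul(-5, Mul(5, 0))))), 0) = Mul(Add(62, Mul(Mul(-5, 0), Add(3, Mul(-5, 0)))), 0) = Mul(Add(62, Mul(0, Add(3, 0))), 0) = Mul(Add(62, Mul(0, 3)), 0) = Mul(Add(62, 0), 0) = Mul(62, 0) = 0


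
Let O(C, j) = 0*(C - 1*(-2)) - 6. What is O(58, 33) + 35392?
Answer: 35386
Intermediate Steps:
O(C, j) = -6 (O(C, j) = 0*(C + 2) - 6 = 0*(2 + C) - 6 = 0 - 6 = -6)
O(58, 33) + 35392 = -6 + 35392 = 35386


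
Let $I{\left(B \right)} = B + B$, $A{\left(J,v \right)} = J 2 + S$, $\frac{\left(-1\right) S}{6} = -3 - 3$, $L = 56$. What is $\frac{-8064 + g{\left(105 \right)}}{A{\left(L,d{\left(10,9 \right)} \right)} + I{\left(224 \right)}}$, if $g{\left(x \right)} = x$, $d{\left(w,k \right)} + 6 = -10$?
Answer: $- \frac{7959}{596} \approx -13.354$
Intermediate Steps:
$d{\left(w,k \right)} = -16$ ($d{\left(w,k \right)} = -6 - 10 = -16$)
$S = 36$ ($S = - 6 \left(-3 - 3\right) = \left(-6\right) \left(-6\right) = 36$)
$A{\left(J,v \right)} = 36 + 2 J$ ($A{\left(J,v \right)} = J 2 + 36 = 2 J + 36 = 36 + 2 J$)
$I{\left(B \right)} = 2 B$
$\frac{-8064 + g{\left(105 \right)}}{A{\left(L,d{\left(10,9 \right)} \right)} + I{\left(224 \right)}} = \frac{-8064 + 105}{\left(36 + 2 \cdot 56\right) + 2 \cdot 224} = - \frac{7959}{\left(36 + 112\right) + 448} = - \frac{7959}{148 + 448} = - \frac{7959}{596}$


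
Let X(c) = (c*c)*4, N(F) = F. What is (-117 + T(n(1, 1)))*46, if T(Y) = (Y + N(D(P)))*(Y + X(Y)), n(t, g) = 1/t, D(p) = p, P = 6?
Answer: -3772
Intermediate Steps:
X(c) = 4*c² (X(c) = c²*4 = 4*c²)
T(Y) = (6 + Y)*(Y + 4*Y²) (T(Y) = (Y + 6)*(Y + 4*Y²) = (6 + Y)*(Y + 4*Y²))
(-117 + T(n(1, 1)))*46 = (-117 + (6 + 4*(1/1)² + 25/1)/1)*46 = (-117 + 1*(6 + 4*1² + 25*1))*46 = (-117 + 1*(6 + 4*1 + 25))*46 = (-117 + 1*(6 + 4 + 25))*46 = (-117 + 1*35)*46 = (-117 + 35)*46 = -82*46 = -3772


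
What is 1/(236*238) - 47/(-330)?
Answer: 1320113/9267720 ≈ 0.14244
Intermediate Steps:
1/(236*238) - 47/(-330) = (1/236)*(1/238) - 47*(-1/330) = 1/56168 + 47/330 = 1320113/9267720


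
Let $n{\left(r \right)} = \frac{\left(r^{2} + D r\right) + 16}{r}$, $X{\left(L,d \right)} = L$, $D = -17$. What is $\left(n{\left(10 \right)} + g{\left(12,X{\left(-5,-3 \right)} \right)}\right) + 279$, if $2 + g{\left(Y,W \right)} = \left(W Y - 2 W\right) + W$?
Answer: $\frac{1083}{5} \approx 216.6$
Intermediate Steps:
$g{\left(Y,W \right)} = -2 - W + W Y$ ($g{\left(Y,W \right)} = -2 + \left(\left(W Y - 2 W\right) + W\right) = -2 + \left(\left(- 2 W + W Y\right) + W\right) = -2 + \left(- W + W Y\right) = -2 - W + W Y$)
$n{\left(r \right)} = \frac{16 + r^{2} - 17 r}{r}$ ($n{\left(r \right)} = \frac{\left(r^{2} - 17 r\right) + 16}{r} = \frac{16 + r^{2} - 17 r}{r}$)
$\left(n{\left(10 \right)} + g{\left(12,X{\left(-5,-3 \right)} \right)}\right) + 279 = \left(\left(-17 + 10 + \frac{16}{10}\right) - 57\right) + 279 = \left(\left(-17 + 10 + 16 \cdot \frac{1}{10}\right) - 57\right) + 279 = \left(\left(-17 + 10 + \frac{8}{5}\right) - 57\right) + 279 = \left(- \frac{27}{5} - 57\right) + 279 = - \frac{312}{5} + 279 = \frac{1083}{5}$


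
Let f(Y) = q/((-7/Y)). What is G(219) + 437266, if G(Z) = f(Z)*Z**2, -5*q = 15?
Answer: 34571239/7 ≈ 4.9388e+6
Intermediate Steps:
q = -3 (q = -1/5*15 = -3)
f(Y) = 3*Y/7 (f(Y) = -3*(-Y/7) = -(-3)*Y/7 = 3*Y/7)
G(Z) = 3*Z**3/7 (G(Z) = (3*Z/7)*Z**2 = 3*Z**3/7)
G(219) + 437266 = (3/7)*219**3 + 437266 = (3/7)*10503459 + 437266 = 31510377/7 + 437266 = 34571239/7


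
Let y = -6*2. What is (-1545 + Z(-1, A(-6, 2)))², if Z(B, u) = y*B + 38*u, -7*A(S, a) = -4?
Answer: 111915241/49 ≈ 2.2840e+6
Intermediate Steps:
y = -12
A(S, a) = 4/7 (A(S, a) = -⅐*(-4) = 4/7)
Z(B, u) = -12*B + 38*u
(-1545 + Z(-1, A(-6, 2)))² = (-1545 + (-12*(-1) + 38*(4/7)))² = (-1545 + (12 + 152/7))² = (-1545 + 236/7)² = (-10579/7)² = 111915241/49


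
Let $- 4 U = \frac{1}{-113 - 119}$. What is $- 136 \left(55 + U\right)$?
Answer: $- \frac{867697}{116} \approx -7480.1$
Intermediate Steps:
$U = \frac{1}{928}$ ($U = - \frac{1}{4 \left(-113 - 119\right)} = - \frac{1}{4 \left(-232\right)} = \left(- \frac{1}{4}\right) \left(- \frac{1}{232}\right) = \frac{1}{928} \approx 0.0010776$)
$- 136 \left(55 + U\right) = - 136 \left(55 + \frac{1}{928}\right) = \left(-136\right) \frac{51041}{928} = - \frac{867697}{116}$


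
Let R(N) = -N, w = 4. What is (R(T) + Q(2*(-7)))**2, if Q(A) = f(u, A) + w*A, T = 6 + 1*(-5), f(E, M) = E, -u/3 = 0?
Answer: 3249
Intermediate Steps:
u = 0 (u = -3*0 = 0)
T = 1 (T = 6 - 5 = 1)
Q(A) = 4*A (Q(A) = 0 + 4*A = 4*A)
(R(T) + Q(2*(-7)))**2 = (-1*1 + 4*(2*(-7)))**2 = (-1 + 4*(-14))**2 = (-1 - 56)**2 = (-57)**2 = 3249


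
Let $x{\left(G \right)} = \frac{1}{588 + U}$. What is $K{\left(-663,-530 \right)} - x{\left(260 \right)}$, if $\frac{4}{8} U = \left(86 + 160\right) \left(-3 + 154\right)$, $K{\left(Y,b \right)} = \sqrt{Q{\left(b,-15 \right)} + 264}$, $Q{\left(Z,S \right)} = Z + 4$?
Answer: $- \frac{1}{74880} + i \sqrt{262} \approx -1.3355 \cdot 10^{-5} + 16.186 i$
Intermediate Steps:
$Q{\left(Z,S \right)} = 4 + Z$
$K{\left(Y,b \right)} = \sqrt{268 + b}$ ($K{\left(Y,b \right)} = \sqrt{\left(4 + b\right) + 264} = \sqrt{268 + b}$)
$U = 74292$ ($U = 2 \left(86 + 160\right) \left(-3 + 154\right) = 2 \cdot 246 \cdot 151 = 2 \cdot 37146 = 74292$)
$x{\left(G \right)} = \frac{1}{74880}$ ($x{\left(G \right)} = \frac{1}{588 + 74292} = \frac{1}{74880}$)
$K{\left(-663,-530 \right)} - x{\left(260 \right)} = \sqrt{268 - 530} - \frac{1}{74880} = \sqrt{-262} - \frac{1}{74880} = i \sqrt{262} - \frac{1}{74880} = - \frac{1}{74880} + i \sqrt{262}$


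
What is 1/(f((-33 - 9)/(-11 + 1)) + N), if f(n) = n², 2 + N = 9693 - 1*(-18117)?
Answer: 25/695641 ≈ 3.5938e-5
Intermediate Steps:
N = 27808 (N = -2 + (9693 - 1*(-18117)) = -2 + (9693 + 18117) = -2 + 27810 = 27808)
1/(f((-33 - 9)/(-11 + 1)) + N) = 1/(((-33 - 9)/(-11 + 1))² + 27808) = 1/((-42/(-10))² + 27808) = 1/((-42*(-⅒))² + 27808) = 1/((21/5)² + 27808) = 1/(441/25 + 27808) = 1/(695641/25) = 25/695641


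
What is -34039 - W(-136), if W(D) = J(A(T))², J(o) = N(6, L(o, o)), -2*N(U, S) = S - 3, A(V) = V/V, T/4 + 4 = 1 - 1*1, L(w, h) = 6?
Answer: -136165/4 ≈ -34041.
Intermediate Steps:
T = -16 (T = -16 + 4*(1 - 1*1) = -16 + 4*(1 - 1) = -16 + 4*0 = -16 + 0 = -16)
A(V) = 1
N(U, S) = 3/2 - S/2 (N(U, S) = -(S - 3)/2 = -(-3 + S)/2 = 3/2 - S/2)
J(o) = -3/2 (J(o) = 3/2 - ½*6 = 3/2 - 3 = -3/2)
W(D) = 9/4 (W(D) = (-3/2)² = 9/4)
-34039 - W(-136) = -34039 - 1*9/4 = -34039 - 9/4 = -136165/4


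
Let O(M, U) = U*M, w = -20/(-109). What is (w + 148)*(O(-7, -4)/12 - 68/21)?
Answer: -102296/763 ≈ -134.07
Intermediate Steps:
w = 20/109 (w = -20*(-1/109) = 20/109 ≈ 0.18349)
O(M, U) = M*U
(w + 148)*(O(-7, -4)/12 - 68/21) = (20/109 + 148)*(-7*(-4)/12 - 68/21) = 16152*(28*(1/12) - 68*1/21)/109 = 16152*(7/3 - 68/21)/109 = (16152/109)*(-19/21) = -102296/763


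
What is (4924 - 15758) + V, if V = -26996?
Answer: -37830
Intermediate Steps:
(4924 - 15758) + V = (4924 - 15758) - 26996 = -10834 - 26996 = -37830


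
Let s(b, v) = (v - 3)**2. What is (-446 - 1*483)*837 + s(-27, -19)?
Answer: -777089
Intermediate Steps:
s(b, v) = (-3 + v)**2
(-446 - 1*483)*837 + s(-27, -19) = (-446 - 1*483)*837 + (-3 - 19)**2 = (-446 - 483)*837 + (-22)**2 = -929*837 + 484 = -777573 + 484 = -777089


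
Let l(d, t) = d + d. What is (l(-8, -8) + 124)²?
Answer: 11664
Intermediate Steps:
l(d, t) = 2*d
(l(-8, -8) + 124)² = (2*(-8) + 124)² = (-16 + 124)² = 108² = 11664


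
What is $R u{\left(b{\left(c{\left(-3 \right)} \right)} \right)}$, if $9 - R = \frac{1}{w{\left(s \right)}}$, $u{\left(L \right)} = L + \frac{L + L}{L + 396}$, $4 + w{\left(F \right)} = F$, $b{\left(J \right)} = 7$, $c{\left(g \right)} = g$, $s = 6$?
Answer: $\frac{48195}{806} \approx 59.795$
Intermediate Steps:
$w{\left(F \right)} = -4 + F$
$u{\left(L \right)} = L + \frac{2 L}{396 + L}$
$R = \frac{17}{2}$ ($R = 9 - \frac{1}{-4 + 6} = 9 - \frac{1}{2} = \frac{17}{2} \approx 8.5$)
$R u{\left(b{\left(c{\left(-3 \right)} \right)} \right)} = \frac{17 \frac{7 \left(398 + 7\right)}{396 + 7}}{2} = \frac{17 \cdot 7 \cdot \frac{1}{403} \cdot 405}{2} = \frac{17}{2} \cdot \frac{2835}{403} = \frac{48195}{806}$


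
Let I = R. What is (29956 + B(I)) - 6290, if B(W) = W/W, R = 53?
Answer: 23667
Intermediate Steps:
I = 53
B(W) = 1
(29956 + B(I)) - 6290 = (29956 + 1) - 6290 = 29957 - 6290 = 23667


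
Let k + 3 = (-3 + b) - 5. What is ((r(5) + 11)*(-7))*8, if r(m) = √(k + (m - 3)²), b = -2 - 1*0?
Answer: -616 - 168*I ≈ -616.0 - 168.0*I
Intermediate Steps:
b = -2 (b = -2 + 0 = -2)
k = -13 (k = -3 + ((-3 - 2) - 5) = -3 + (-5 - 5) = -3 - 10 = -13)
r(m) = √(-13 + (-3 + m)²) (r(m) = √(-13 + (m - 3)²) = √(-13 + (-3 + m)²))
((r(5) + 11)*(-7))*8 = ((√(-13 + (-3 + 5)²) + 11)*(-7))*8 = ((√(-13 + 2²) + 11)*(-7))*8 = ((√(-13 + 4) + 11)*(-7))*8 = ((√(-9) + 11)*(-7))*8 = ((3*I + 11)*(-7))*8 = ((11 + 3*I)*(-7))*8 = (-77 - 21*I)*8 = -616 - 168*I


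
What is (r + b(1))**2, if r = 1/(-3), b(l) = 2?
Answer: 25/9 ≈ 2.7778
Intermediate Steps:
r = -1/3 ≈ -0.33333
(r + b(1))**2 = (-1/3 + 2)**2 = (5/3)**2 = 25/9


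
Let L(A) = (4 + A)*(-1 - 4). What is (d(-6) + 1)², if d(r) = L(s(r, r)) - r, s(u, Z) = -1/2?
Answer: 441/4 ≈ 110.25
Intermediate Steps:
s(u, Z) = -½ (s(u, Z) = -1*½ = -½)
L(A) = -20 - 5*A (L(A) = (4 + A)*(-5) = -20 - 5*A)
d(r) = -35/2 - r (d(r) = (-20 - 5*(-½)) - r = (-20 + 5/2) - r = -35/2 - r)
(d(-6) + 1)² = ((-35/2 - 1*(-6)) + 1)² = ((-35/2 + 6) + 1)² = (-23/2 + 1)² = (-21/2)² = 441/4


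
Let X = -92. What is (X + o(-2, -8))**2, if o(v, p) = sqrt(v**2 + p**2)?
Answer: 8532 - 368*sqrt(17) ≈ 7014.7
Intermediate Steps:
o(v, p) = sqrt(p**2 + v**2)
(X + o(-2, -8))**2 = (-92 + sqrt((-8)**2 + (-2)**2))**2 = (-92 + sqrt(64 + 4))**2 = (-92 + sqrt(68))**2 = (-92 + 2*sqrt(17))**2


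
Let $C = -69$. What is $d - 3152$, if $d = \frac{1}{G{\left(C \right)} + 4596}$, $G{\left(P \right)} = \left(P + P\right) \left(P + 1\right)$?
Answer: $- \frac{44064959}{13980} \approx -3152.0$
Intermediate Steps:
$G{\left(P \right)} = 2 P \left(1 + P\right)$
$d = \frac{1}{13980}$ ($d = \frac{1}{2 \left(-69\right) \left(1 - 69\right) + 4596} = \frac{1}{2 \left(-69\right) \left(-68\right) + 4596} = \frac{1}{9384 + 4596} = \frac{1}{13980} \approx 7.1531 \cdot 10^{-5}$)
$d - 3152 = \frac{1}{13980} - 3152 = - \frac{44064959}{13980}$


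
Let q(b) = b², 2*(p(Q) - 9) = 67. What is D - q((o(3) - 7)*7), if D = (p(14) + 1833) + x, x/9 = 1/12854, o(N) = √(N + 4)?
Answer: -5581845/6427 + 686*√7 ≈ 946.49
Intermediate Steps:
o(N) = √(4 + N)
p(Q) = 85/2 (p(Q) = 9 + (½)*67 = 9 + 67/2 = 85/2)
x = 9/12854 ≈ 0.00070017
D = 12053843/6427 (D = (85/2 + 1833) + 9/12854 = 3751/2 + 9/12854 = 12053843/6427 ≈ 1875.5)
D - q((o(3) - 7)*7) = 12053843/6427 - ((√(4 + 3) - 7)*7)² = 12053843/6427 - ((√7 - 7)*7)² = 12053843/6427 - ((-7 + √7)*7)² = 12053843/6427 - (-49 + 7*√7)²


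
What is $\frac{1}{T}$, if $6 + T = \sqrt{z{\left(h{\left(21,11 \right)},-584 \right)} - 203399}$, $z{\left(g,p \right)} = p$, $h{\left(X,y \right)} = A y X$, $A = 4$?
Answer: $- \frac{6}{204019} - \frac{13 i \sqrt{1207}}{204019} \approx -2.9409 \cdot 10^{-5} - 0.0022137 i$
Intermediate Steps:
$h{\left(X,y \right)} = 4 X y$ ($h{\left(X,y \right)} = 4 y X = 4 X y$)
$T = -6 + 13 i \sqrt{1207}$ ($T = -6 + \sqrt{-584 - 203399} = -6 + \sqrt{-203983} = -6 + 13 i \sqrt{1207} \approx -6.0 + 451.64 i$)
$\frac{1}{T} = \frac{1}{-6 + 13 i \sqrt{1207}}$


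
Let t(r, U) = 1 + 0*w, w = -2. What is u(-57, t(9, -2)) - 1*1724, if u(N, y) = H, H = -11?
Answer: -1735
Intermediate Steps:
t(r, U) = 1 (t(r, U) = 1 + 0*(-2) = 1 + 0 = 1)
u(N, y) = -11
u(-57, t(9, -2)) - 1*1724 = -11 - 1*1724 = -11 - 1724 = -1735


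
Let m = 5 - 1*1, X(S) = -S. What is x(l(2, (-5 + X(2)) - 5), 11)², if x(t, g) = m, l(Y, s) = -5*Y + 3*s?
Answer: 16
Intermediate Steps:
m = 4 (m = 5 - 1 = 4)
x(t, g) = 4
x(l(2, (-5 + X(2)) - 5), 11)² = 4² = 16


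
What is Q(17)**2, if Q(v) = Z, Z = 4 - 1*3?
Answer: 1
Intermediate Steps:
Z = 1 (Z = 4 - 3 = 1)
Q(v) = 1
Q(17)**2 = 1**2 = 1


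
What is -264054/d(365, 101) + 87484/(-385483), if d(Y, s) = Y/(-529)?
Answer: 53845993623718/140701295 ≈ 3.8270e+5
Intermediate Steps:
d(Y, s) = -Y/529 (d(Y, s) = Y*(-1/529) = -Y/529)
-264054/d(365, 101) + 87484/(-385483) = -264054/((-1/529*365)) + 87484/(-385483) = -264054/(-365/529) + 87484*(-1/385483) = -264054*(-529/365) - 87484/385483 = 139684566/365 - 87484/385483 = 53845993623718/140701295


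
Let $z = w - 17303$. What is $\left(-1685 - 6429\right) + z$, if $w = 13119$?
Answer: $-12298$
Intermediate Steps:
$z = -4184$ ($z = 13119 - 17303 = -4184$)
$\left(-1685 - 6429\right) + z = \left(-1685 - 6429\right) - 4184 = -8114 - 4184 = -12298$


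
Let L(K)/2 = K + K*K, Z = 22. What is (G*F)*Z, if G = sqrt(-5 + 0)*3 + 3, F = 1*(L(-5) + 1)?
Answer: 2706 + 2706*I*sqrt(5) ≈ 2706.0 + 6050.8*I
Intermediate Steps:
L(K) = 2*K + 2*K**2 (L(K) = 2*(K + K*K) = 2*(K + K**2) = 2*K + 2*K**2)
F = 41 (F = 1*(2*(-5)*(1 - 5) + 1) = 1*(2*(-5)*(-4) + 1) = 1*(40 + 1) = 1*41 = 41)
G = 3 + 3*I*sqrt(5) (G = sqrt(-5)*3 + 3 = (I*sqrt(5))*3 + 3 = 3*I*sqrt(5) + 3 = 3 + 3*I*sqrt(5) ≈ 3.0 + 6.7082*I)
(G*F)*Z = ((3 + 3*I*sqrt(5))*41)*22 = (123 + 123*I*sqrt(5))*22 = 2706 + 2706*I*sqrt(5)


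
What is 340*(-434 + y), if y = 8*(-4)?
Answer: -158440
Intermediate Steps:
y = -32
340*(-434 + y) = 340*(-434 - 32) = 340*(-466) = -158440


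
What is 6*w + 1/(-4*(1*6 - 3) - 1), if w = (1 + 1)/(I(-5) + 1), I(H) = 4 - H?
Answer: 73/65 ≈ 1.1231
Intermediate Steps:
w = 1/5 (w = (1 + 1)/((4 - 1*(-5)) + 1) = 2/((4 + 5) + 1) = 2/(9 + 1) = 2/10 = 2*(1/10) = 1/5 ≈ 0.20000)
6*w + 1/(-4*(1*6 - 3) - 1) = 6*(1/5) + 1/(-4*(1*6 - 3) - 1) = 6/5 + 1/(-4*(6 - 3) - 1) = 6/5 + 1/(-4*3 - 1) = 6/5 + 1/(-12 - 1) = 6/5 + 1/(-13) = 6/5 - 1/13 = 73/65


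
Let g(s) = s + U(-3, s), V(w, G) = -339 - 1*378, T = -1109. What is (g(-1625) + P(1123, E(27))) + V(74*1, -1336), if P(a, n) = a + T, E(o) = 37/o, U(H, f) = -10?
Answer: -2338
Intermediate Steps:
V(w, G) = -717 (V(w, G) = -339 - 378 = -717)
P(a, n) = -1109 + a (P(a, n) = a - 1109 = -1109 + a)
g(s) = -10 + s (g(s) = s - 10 = -10 + s)
(g(-1625) + P(1123, E(27))) + V(74*1, -1336) = ((-10 - 1625) + (-1109 + 1123)) - 717 = (-1635 + 14) - 717 = -1621 - 717 = -2338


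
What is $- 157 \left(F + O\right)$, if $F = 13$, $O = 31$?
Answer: $-6908$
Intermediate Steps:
$- 157 \left(F + O\right) = - 157 \left(13 + 31\right) = \left(-157\right) 44 = -6908$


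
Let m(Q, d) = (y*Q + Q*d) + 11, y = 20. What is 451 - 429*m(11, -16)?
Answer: -23144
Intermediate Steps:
m(Q, d) = 11 + 20*Q + Q*d (m(Q, d) = (20*Q + Q*d) + 11 = 11 + 20*Q + Q*d)
451 - 429*m(11, -16) = 451 - 429*(11 + 20*11 + 11*(-16)) = 451 - 429*(11 + 220 - 176) = 451 - 429*55 = 451 - 23595 = -23144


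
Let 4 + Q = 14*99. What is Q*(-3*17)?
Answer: -70482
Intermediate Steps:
Q = 1382 (Q = -4 + 14*99 = -4 + 1386 = 1382)
Q*(-3*17) = 1382*(-3*17) = 1382*(-51) = -70482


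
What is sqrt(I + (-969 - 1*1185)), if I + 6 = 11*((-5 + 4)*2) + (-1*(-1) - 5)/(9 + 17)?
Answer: 12*I*sqrt(2561)/13 ≈ 46.714*I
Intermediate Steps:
I = -366/13 (I = -6 + (11*((-5 + 4)*2) + (-1*(-1) - 5)/(9 + 17)) = -6 + (11*(-1*2) + (1 - 5)/26) = -6 + (11*(-2) - 4*1/26) = -6 + (-22 - 2/13) = -6 - 288/13 = -366/13 ≈ -28.154)
sqrt(I + (-969 - 1*1185)) = sqrt(-366/13 + (-969 - 1*1185)) = sqrt(-366/13 + (-969 - 1185)) = sqrt(-366/13 - 2154) = sqrt(-28368/13) = 12*I*sqrt(2561)/13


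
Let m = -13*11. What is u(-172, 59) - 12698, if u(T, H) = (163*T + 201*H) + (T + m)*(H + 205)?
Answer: -112035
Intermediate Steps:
m = -143
u(T, H) = 163*T + 201*H + (-143 + T)*(205 + H) (u(T, H) = (163*T + 201*H) + (T - 143)*(H + 205) = (163*T + 201*H) + (-143 + T)*(205 + H) = 163*T + 201*H + (-143 + T)*(205 + H))
u(-172, 59) - 12698 = (-29315 + 58*59 + 368*(-172) + 59*(-172)) - 12698 = (-29315 + 3422 - 63296 - 10148) - 12698 = -99337 - 12698 = -112035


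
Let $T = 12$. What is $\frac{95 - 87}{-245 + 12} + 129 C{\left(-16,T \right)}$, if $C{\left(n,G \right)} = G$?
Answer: $\frac{360676}{233} \approx 1548.0$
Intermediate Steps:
$\frac{95 - 87}{-245 + 12} + 129 C{\left(-16,T \right)} = \frac{95 - 87}{-245 + 12} + 129 \cdot 12 = \frac{8}{-233} + 1548 = 8 \left(- \frac{1}{233}\right) + 1548 = - \frac{8}{233} + 1548 = \frac{360676}{233}$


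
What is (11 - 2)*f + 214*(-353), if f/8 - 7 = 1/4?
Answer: -75020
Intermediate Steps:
f = 58 (f = 56 + 8/4 = 56 + 8*(1/4) = 56 + 2 = 58)
(11 - 2)*f + 214*(-353) = (11 - 2)*58 + 214*(-353) = 9*58 - 75542 = 522 - 75542 = -75020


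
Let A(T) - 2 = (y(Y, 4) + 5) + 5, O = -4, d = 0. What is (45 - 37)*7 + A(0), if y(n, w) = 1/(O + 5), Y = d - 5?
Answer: 69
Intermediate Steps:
Y = -5 (Y = 0 - 5 = -5)
y(n, w) = 1 (y(n, w) = 1/(-4 + 5) = 1/1 = 1)
A(T) = 13 (A(T) = 2 + ((1 + 5) + 5) = 2 + (6 + 5) = 2 + 11 = 13)
(45 - 37)*7 + A(0) = (45 - 37)*7 + 13 = 8*7 + 13 = 56 + 13 = 69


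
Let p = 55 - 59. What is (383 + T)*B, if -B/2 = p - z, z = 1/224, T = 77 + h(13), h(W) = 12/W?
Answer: 7383/2 ≈ 3691.5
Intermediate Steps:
T = 1013/13 (T = 77 + 12/13 = 1013/13 ≈ 77.923)
z = 1/224 ≈ 0.0044643
p = -4
B = 897/112 (B = -2*(-4 - 1*1/224) = -2*(-4 - 1/224) = -2*(-897/224) = 897/112 ≈ 8.0089)
(383 + T)*B = (383 + 1013/13)*(897/112) = (5992/13)*(897/112) = 7383/2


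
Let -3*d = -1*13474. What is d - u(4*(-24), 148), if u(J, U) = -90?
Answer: 13744/3 ≈ 4581.3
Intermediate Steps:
d = 13474/3 (d = -(-1)*13474/3 = -⅓*(-13474) = 13474/3 ≈ 4491.3)
d - u(4*(-24), 148) = 13474/3 - 1*(-90) = 13474/3 + 90 = 13744/3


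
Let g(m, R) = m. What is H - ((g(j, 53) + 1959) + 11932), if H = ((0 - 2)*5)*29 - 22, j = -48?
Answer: -14155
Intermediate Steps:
H = -312 (H = -2*5*29 - 22 = -10*29 - 22 = -290 - 22 = -312)
H - ((g(j, 53) + 1959) + 11932) = -312 - ((-48 + 1959) + 11932) = -312 - (1911 + 11932) = -312 - 1*13843 = -312 - 13843 = -14155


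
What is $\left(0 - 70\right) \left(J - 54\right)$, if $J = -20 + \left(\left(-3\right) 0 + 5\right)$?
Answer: $4830$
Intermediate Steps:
$J = -15$ ($J = -20 + \left(0 + 5\right) = -20 + 5 = -15$)
$\left(0 - 70\right) \left(J - 54\right) = \left(0 - 70\right) \left(-15 - 54\right) = - 70 \left(-15 - 54\right) = \left(-70\right) \left(-69\right) = 4830$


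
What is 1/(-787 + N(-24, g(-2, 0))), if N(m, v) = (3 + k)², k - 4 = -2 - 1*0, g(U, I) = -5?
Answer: -1/762 ≈ -0.0013123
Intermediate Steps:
k = 2 (k = 4 + (-2 - 1*0) = 4 + (-2 + 0) = 4 - 2 = 2)
N(m, v) = 25 (N(m, v) = (3 + 2)² = 5² = 25)
1/(-787 + N(-24, g(-2, 0))) = 1/(-787 + 25) = 1/(-762) = -1/762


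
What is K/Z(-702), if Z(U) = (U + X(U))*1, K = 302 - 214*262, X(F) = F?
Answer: 27883/702 ≈ 39.719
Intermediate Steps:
K = -55766 (K = 302 - 56068 = -55766)
Z(U) = 2*U (Z(U) = (U + U)*1 = (2*U)*1 = 2*U)
K/Z(-702) = -55766/(2*(-702)) = -55766/(-1404) = -55766*(-1/1404) = 27883/702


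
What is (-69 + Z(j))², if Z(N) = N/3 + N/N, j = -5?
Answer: 43681/9 ≈ 4853.4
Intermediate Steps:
Z(N) = 1 + N/3 (Z(N) = N*(⅓) + 1 = N/3 + 1 = 1 + N/3)
(-69 + Z(j))² = (-69 + (1 + (⅓)*(-5)))² = (-69 + (1 - 5/3))² = (-69 - ⅔)² = (-209/3)² = 43681/9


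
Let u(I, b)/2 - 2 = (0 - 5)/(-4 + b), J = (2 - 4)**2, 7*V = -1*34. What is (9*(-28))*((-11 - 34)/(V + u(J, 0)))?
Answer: 158760/23 ≈ 6902.6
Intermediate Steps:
V = -34/7 (V = (-1*34)/7 = (1/7)*(-34) = -34/7 ≈ -4.8571)
J = 4 (J = (-2)**2 = 4)
u(I, b) = 4 - 10/(-4 + b) (u(I, b) = 4 + 2*((0 - 5)/(-4 + b)) = 4 + 2*(-5/(-4 + b)) = 4 - 10/(-4 + b))
(9*(-28))*((-11 - 34)/(V + u(J, 0))) = (9*(-28))*((-11 - 34)/(-34/7 + 2*(-13 + 2*0)/(-4 + 0))) = -(-11340)/(-34/7 + 2*(-13 + 0)/(-4)) = -(-11340)/(-34/7 + 2*(-1/4)*(-13)) = -(-11340)/(-34/7 + 13/2) = -(-11340)/23/14 = -(-11340)*14/23 = -252*(-630/23) = 158760/23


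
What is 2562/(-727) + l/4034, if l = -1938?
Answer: -5872017/1466359 ≈ -4.0045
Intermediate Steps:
2562/(-727) + l/4034 = 2562/(-727) - 1938/4034 = 2562*(-1/727) - 1938*1/4034 = -2562/727 - 969/2017 = -5872017/1466359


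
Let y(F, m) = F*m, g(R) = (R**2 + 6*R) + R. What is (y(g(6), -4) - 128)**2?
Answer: 193600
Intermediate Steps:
g(R) = R**2 + 7*R
(y(g(6), -4) - 128)**2 = ((6*(7 + 6))*(-4) - 128)**2 = ((6*13)*(-4) - 128)**2 = (78*(-4) - 128)**2 = (-312 - 128)**2 = (-440)**2 = 193600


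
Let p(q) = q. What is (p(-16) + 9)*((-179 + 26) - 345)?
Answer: 3486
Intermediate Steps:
(p(-16) + 9)*((-179 + 26) - 345) = (-16 + 9)*((-179 + 26) - 345) = -7*(-153 - 345) = -7*(-498) = 3486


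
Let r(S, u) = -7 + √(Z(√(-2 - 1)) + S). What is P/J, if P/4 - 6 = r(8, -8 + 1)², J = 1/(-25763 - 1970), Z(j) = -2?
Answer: -6766852 + 1553048*√6 ≈ -2.9627e+6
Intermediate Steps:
J = -1/27733 (J = 1/(-27733) = -1/27733 ≈ -3.6058e-5)
r(S, u) = -7 + √(-2 + S)
P = 24 + 4*(-7 + √6)² (P = 24 + 4*(-7 + √(-2 + 8))² = 24 + 4*(-7 + √6)² ≈ 106.83)
P/J = (244 - 56*√6)/(-1/27733) = (244 - 56*√6)*(-27733) = -6766852 + 1553048*√6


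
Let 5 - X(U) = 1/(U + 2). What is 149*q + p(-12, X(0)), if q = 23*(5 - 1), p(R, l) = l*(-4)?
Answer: 13690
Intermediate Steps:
X(U) = 5 - 1/(2 + U) (X(U) = 5 - 1/(U + 2) = 5 - 1/(2 + U))
p(R, l) = -4*l
q = 92 (q = 23*4 = 92)
149*q + p(-12, X(0)) = 149*92 - 4*(9 + 5*0)/(2 + 0) = 13708 - 4*(9 + 0)/2 = 13708 - 2*9 = 13708 - 4*9/2 = 13708 - 18 = 13690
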